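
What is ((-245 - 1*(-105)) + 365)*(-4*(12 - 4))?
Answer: -7200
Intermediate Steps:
((-245 - 1*(-105)) + 365)*(-4*(12 - 4)) = ((-245 + 105) + 365)*(-4*8) = (-140 + 365)*(-32) = 225*(-32) = -7200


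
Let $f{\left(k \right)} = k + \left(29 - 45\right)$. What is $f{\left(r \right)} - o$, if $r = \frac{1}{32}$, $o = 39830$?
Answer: $- \frac{1275071}{32} \approx -39846.0$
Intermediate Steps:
$r = \frac{1}{32} \approx 0.03125$
$f{\left(k \right)} = -16 + k$ ($f{\left(k \right)} = k - 16 = -16 + k$)
$f{\left(r \right)} - o = \left(-16 + \frac{1}{32}\right) - 39830 = - \frac{511}{32} - 39830 = - \frac{1275071}{32}$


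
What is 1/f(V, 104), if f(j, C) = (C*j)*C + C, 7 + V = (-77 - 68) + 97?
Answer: -1/594776 ≈ -1.6813e-6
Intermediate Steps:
V = -55 (V = -7 + ((-77 - 68) + 97) = -7 + (-145 + 97) = -7 - 48 = -55)
f(j, C) = C + j*C**2 (f(j, C) = j*C**2 + C = C + j*C**2)
1/f(V, 104) = 1/(104*(1 + 104*(-55))) = 1/(104*(1 - 5720)) = 1/(104*(-5719)) = 1/(-594776) = -1/594776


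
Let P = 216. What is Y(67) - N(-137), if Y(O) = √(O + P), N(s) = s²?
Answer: -18769 + √283 ≈ -18752.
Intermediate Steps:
Y(O) = √(216 + O) (Y(O) = √(O + 216) = √(216 + O))
Y(67) - N(-137) = √(216 + 67) - 1*(-137)² = √283 - 1*18769 = √283 - 18769 = -18769 + √283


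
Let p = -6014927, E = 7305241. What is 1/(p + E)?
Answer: 1/1290314 ≈ 7.7500e-7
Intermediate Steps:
1/(p + E) = 1/(-6014927 + 7305241) = 1/1290314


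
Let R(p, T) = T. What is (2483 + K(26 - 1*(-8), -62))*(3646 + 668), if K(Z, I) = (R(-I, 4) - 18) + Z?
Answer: 10797942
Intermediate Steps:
K(Z, I) = -14 + Z (K(Z, I) = (4 - 18) + Z = -14 + Z)
(2483 + K(26 - 1*(-8), -62))*(3646 + 668) = (2483 + (-14 + (26 - 1*(-8))))*(3646 + 668) = (2483 + (-14 + (26 + 8)))*4314 = (2483 + (-14 + 34))*4314 = (2483 + 20)*4314 = 2503*4314 = 10797942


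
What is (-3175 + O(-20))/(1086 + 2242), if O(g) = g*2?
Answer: -3215/3328 ≈ -0.96605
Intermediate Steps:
O(g) = 2*g
(-3175 + O(-20))/(1086 + 2242) = (-3175 + 2*(-20))/(1086 + 2242) = (-3175 - 40)/3328 = -3215*1/3328 = -3215/3328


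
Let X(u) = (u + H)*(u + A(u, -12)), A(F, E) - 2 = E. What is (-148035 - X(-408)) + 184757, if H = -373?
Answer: -289736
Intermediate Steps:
A(F, E) = 2 + E
X(u) = (-373 + u)*(-10 + u) (X(u) = (u - 373)*(u + (2 - 12)) = (-373 + u)*(u - 10) = (-373 + u)*(-10 + u))
(-148035 - X(-408)) + 184757 = (-148035 - (3730 + (-408)**2 - 383*(-408))) + 184757 = (-148035 - (3730 + 166464 + 156264)) + 184757 = (-148035 - 1*326458) + 184757 = (-148035 - 326458) + 184757 = -474493 + 184757 = -289736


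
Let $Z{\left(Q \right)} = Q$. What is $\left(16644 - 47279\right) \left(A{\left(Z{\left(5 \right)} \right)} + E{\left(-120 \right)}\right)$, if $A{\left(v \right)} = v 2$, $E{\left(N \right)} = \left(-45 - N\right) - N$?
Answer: $-6280175$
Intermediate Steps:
$E{\left(N \right)} = -45 - 2 N$
$A{\left(v \right)} = 2 v$
$\left(16644 - 47279\right) \left(A{\left(Z{\left(5 \right)} \right)} + E{\left(-120 \right)}\right) = \left(16644 - 47279\right) \left(2 \cdot 5 - -195\right) = - 30635 \left(10 + \left(-45 + 240\right)\right) = - 30635 \left(10 + 195\right) = \left(-30635\right) 205 = -6280175$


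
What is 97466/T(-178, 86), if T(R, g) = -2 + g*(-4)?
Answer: -48733/173 ≈ -281.69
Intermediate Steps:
T(R, g) = -2 - 4*g
97466/T(-178, 86) = 97466/(-2 - 4*86) = 97466/(-2 - 344) = 97466/(-346) = 97466*(-1/346) = -48733/173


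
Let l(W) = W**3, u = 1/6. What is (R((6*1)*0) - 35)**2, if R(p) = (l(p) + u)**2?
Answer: 1585081/1296 ≈ 1223.1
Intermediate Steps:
u = 1/6 ≈ 0.16667
R(p) = (1/6 + p**3)**2 (R(p) = (p**3 + 1/6)**2 = (1/6 + p**3)**2)
(R((6*1)*0) - 35)**2 = ((1 + 6*((6*1)*0)**3)**2/36 - 35)**2 = ((1 + 6*(6*0)**3)**2/36 - 35)**2 = ((1 + 6*0**3)**2/36 - 35)**2 = ((1 + 6*0)**2/36 - 35)**2 = ((1 + 0)**2/36 - 35)**2 = ((1/36)*1**2 - 35)**2 = ((1/36)*1 - 35)**2 = (1/36 - 35)**2 = (-1259/36)**2 = 1585081/1296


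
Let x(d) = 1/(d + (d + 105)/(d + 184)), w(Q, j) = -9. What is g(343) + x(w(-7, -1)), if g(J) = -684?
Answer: -1011811/1479 ≈ -684.12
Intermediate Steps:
x(d) = 1/(d + (105 + d)/(184 + d))
g(343) + x(w(-7, -1)) = -684 + (184 - 9)/(105 + (-9)**2 + 185*(-9)) = -684 + 175/(105 + 81 - 1665) = -684 + 175/(-1479) = -684 - 1/1479*175 = -684 - 175/1479 = -1011811/1479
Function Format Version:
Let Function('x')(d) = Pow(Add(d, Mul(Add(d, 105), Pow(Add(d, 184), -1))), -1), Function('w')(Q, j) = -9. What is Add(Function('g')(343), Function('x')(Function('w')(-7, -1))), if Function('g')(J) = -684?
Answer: Rational(-1011811, 1479) ≈ -684.12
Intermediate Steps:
Function('x')(d) = Pow(Add(d, Mul(Pow(Add(184, d), -1), Add(105, d))), -1) (Function('x')(d) = Pow(Add(d, Mul(Add(105, d), Pow(Add(184, d), -1))), -1) = Pow(Add(d, Mul(Pow(Add(184, d), -1), Add(105, d))), -1))
Add(Function('g')(343), Function('x')(Function('w')(-7, -1))) = Add(-684, Mul(Pow(Add(105, Pow(-9, 2), Mul(185, -9)), -1), Add(184, -9))) = Add(-684, Mul(Pow(Add(105, 81, -1665), -1), 175)) = Add(-684, Mul(Pow(-1479, -1), 175)) = Add(-684, Mul(Rational(-1, 1479), 175)) = Add(-684, Rational(-175, 1479)) = Rational(-1011811, 1479)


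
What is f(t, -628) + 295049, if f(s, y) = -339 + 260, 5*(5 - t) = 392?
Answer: 294970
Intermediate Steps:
t = -367/5 (t = 5 - 1/5*392 = 5 - 392/5 = -367/5 ≈ -73.400)
f(s, y) = -79
f(t, -628) + 295049 = -79 + 295049 = 294970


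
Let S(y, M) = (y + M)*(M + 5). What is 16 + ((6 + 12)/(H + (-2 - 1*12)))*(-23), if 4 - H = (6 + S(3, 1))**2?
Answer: 7487/455 ≈ 16.455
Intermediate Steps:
S(y, M) = (5 + M)*(M + y) (S(y, M) = (M + y)*(5 + M) = (5 + M)*(M + y))
H = -896 (H = 4 - (6 + (1**2 + 5*1 + 5*3 + 1*3))**2 = 4 - (6 + (1 + 5 + 15 + 3))**2 = 4 - (6 + 24)**2 = 4 - 1*30**2 = 4 - 1*900 = 4 - 900 = -896)
16 + ((6 + 12)/(H + (-2 - 1*12)))*(-23) = 16 + ((6 + 12)/(-896 + (-2 - 1*12)))*(-23) = 16 + (18/(-896 + (-2 - 12)))*(-23) = 16 + (18/(-896 - 14))*(-23) = 16 + (18/(-910))*(-23) = 16 + (18*(-1/910))*(-23) = 16 - 9/455*(-23) = 16 + 207/455 = 7487/455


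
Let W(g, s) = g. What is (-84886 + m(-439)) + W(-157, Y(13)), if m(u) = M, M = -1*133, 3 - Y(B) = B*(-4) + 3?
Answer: -85176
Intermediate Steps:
Y(B) = 4*B (Y(B) = 3 - (B*(-4) + 3) = 3 - (-4*B + 3) = 3 - (3 - 4*B) = 3 + (-3 + 4*B) = 4*B)
M = -133
m(u) = -133
(-84886 + m(-439)) + W(-157, Y(13)) = (-84886 - 133) - 157 = -85019 - 157 = -85176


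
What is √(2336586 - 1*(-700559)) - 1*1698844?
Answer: -1698844 + √3037145 ≈ -1.6971e+6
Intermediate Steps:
√(2336586 - 1*(-700559)) - 1*1698844 = √(2336586 + 700559) - 1698844 = √3037145 - 1698844 = -1698844 + √3037145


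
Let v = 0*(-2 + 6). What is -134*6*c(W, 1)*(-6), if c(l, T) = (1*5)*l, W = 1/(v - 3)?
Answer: -8040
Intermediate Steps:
v = 0 (v = 0*4 = 0)
W = -⅓ (W = 1/(0 - 3) = 1/(-3) = -⅓ ≈ -0.33333)
c(l, T) = 5*l
-134*6*c(W, 1)*(-6) = -134*6*(5*(-⅓))*(-6) = -134*6*(-5/3)*(-6) = -(-1340)*(-6) = -134*60 = -8040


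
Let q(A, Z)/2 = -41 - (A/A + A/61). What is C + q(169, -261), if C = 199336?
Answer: 12154034/61 ≈ 1.9925e+5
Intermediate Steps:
q(A, Z) = -84 - 2*A/61 (q(A, Z) = 2*(-41 - (A/A + A/61)) = 2*(-41 - (1 + A*(1/61))) = 2*(-41 - (1 + A/61)) = 2*(-41 + (-1 - A/61)) = 2*(-42 - A/61) = -84 - 2*A/61)
C + q(169, -261) = 199336 + (-84 - 2/61*169) = 199336 + (-84 - 338/61) = 199336 - 5462/61 = 12154034/61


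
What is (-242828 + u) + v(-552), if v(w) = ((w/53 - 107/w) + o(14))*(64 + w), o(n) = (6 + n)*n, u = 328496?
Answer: -168163591/3657 ≈ -45984.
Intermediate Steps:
o(n) = n*(6 + n)
v(w) = (64 + w)*(280 - 107/w + w/53) (v(w) = ((w/53 - 107/w) + 14*(6 + 14))*(64 + w) = ((w*(1/53) - 107/w) + 14*20)*(64 + w) = ((w/53 - 107/w) + 280)*(64 + w) = ((-107/w + w/53) + 280)*(64 + w) = (280 - 107/w + w/53)*(64 + w) = (64 + w)*(280 - 107/w + w/53))
(-242828 + u) + v(-552) = (-242828 + 328496) + (1/53)*(-362944 - 552*(944089 + (-552)**2 + 14904*(-552)))/(-552) = 85668 + (1/53)*(-1/552)*(-362944 - 552*(944089 + 304704 - 8227008)) = 85668 + (1/53)*(-1/552)*(-362944 - 552*(-6978215)) = 85668 + (1/53)*(-1/552)*(-362944 + 3851974680) = 85668 + (1/53)*(-1/552)*3851611736 = 85668 - 481451467/3657 = -168163591/3657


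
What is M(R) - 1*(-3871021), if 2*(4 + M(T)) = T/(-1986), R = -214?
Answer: 7687839869/1986 ≈ 3.8710e+6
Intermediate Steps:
M(T) = -4 - T/3972 (M(T) = -4 + (T/(-1986))/2 = -4 + (T*(-1/1986))/2 = -4 + (-T/1986)/2 = -4 - T/3972)
M(R) - 1*(-3871021) = (-4 - 1/3972*(-214)) - 1*(-3871021) = (-4 + 107/1986) + 3871021 = -7837/1986 + 3871021 = 7687839869/1986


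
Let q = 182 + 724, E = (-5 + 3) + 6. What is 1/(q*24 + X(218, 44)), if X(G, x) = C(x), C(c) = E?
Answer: 1/21748 ≈ 4.5981e-5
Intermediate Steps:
E = 4 (E = -2 + 6 = 4)
q = 906
C(c) = 4
X(G, x) = 4
1/(q*24 + X(218, 44)) = 1/(906*24 + 4) = 1/(21744 + 4) = 1/21748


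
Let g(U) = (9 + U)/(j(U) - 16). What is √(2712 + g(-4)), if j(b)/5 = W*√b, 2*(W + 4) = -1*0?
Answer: √(36492092 + 1450*I)/116 ≈ 52.076 + 0.0010346*I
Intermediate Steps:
W = -4 (W = -4 + (-1*0)/2 = -4 + (½)*0 = -4 + 0 = -4)
j(b) = -20*√b (j(b) = 5*(-4*√b) = -20*√b)
g(U) = (9 + U)/(-16 - 20*√U) (g(U) = (9 + U)/(-20*√U - 16) = (9 + U)/(-16 - 20*√U))
√(2712 + g(-4)) = √(2712 + (-9 - 1*(-4))/(4*(4 + 5*√(-4)))) = √(2712 + (-9 + 4)/(4*(4 + 5*(2*I)))) = √(2712 + (¼)*(-5)/(4 + 10*I)) = √(2712 + (¼)*((4 - 10*I)/116)*(-5)) = √(2712 + (-5/116 + 25*I/232)) = √(314587/116 + 25*I/232)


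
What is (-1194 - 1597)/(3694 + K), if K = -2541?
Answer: -2791/1153 ≈ -2.4206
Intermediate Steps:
(-1194 - 1597)/(3694 + K) = (-1194 - 1597)/(3694 - 2541) = -2791/1153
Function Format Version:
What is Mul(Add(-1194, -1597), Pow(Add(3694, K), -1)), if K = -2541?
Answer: Rational(-2791, 1153) ≈ -2.4206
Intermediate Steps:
Mul(Add(-1194, -1597), Pow(Add(3694, K), -1)) = Mul(Add(-1194, -1597), Pow(Add(3694, -2541), -1)) = Mul(-2791, Pow(1153, -1)) = Mul(-2791, Rational(1, 1153)) = Rational(-2791, 1153)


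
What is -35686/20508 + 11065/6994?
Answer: -2833358/17929119 ≈ -0.15803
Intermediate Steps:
-35686/20508 + 11065/6994 = -35686*1/20508 + 11065*(1/6994) = -17843/10254 + 11065/6994 = -2833358/17929119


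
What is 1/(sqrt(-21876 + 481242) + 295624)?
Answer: 147812/43696545005 - sqrt(459366)/87393090010 ≈ 3.3749e-6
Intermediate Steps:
1/(sqrt(-21876 + 481242) + 295624) = 1/(sqrt(459366) + 295624) = 1/(295624 + sqrt(459366))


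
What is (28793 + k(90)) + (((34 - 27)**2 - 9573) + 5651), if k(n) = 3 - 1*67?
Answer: 24856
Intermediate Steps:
k(n) = -64 (k(n) = 3 - 67 = -64)
(28793 + k(90)) + (((34 - 27)**2 - 9573) + 5651) = (28793 - 64) + (((34 - 27)**2 - 9573) + 5651) = 28729 + ((7**2 - 9573) + 5651) = 28729 + ((49 - 9573) + 5651) = 28729 + (-9524 + 5651) = 28729 - 3873 = 24856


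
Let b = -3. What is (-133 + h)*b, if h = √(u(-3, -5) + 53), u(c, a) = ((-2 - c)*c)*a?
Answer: 399 - 6*√17 ≈ 374.26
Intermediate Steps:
u(c, a) = a*c*(-2 - c) (u(c, a) = (c*(-2 - c))*a = a*c*(-2 - c))
h = 2*√17 (h = √(-1*(-5)*(-3)*(2 - 3) + 53) = √(-1*(-5)*(-3)*(-1) + 53) = √(15 + 53) = √68 = 2*√17 ≈ 8.2462)
(-133 + h)*b = (-133 + 2*√17)*(-3) = 399 - 6*√17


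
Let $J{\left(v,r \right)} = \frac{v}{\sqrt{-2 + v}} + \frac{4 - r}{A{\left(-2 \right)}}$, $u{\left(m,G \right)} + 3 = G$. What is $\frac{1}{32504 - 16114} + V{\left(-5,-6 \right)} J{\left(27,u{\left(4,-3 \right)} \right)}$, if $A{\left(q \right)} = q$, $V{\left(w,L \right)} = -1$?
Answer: $- \frac{1311}{3278} \approx -0.39994$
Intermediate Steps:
$u{\left(m,G \right)} = -3 + G$
$J{\left(v,r \right)} = -2 + \frac{r}{2} + \frac{v}{\sqrt{-2 + v}}$ ($J{\left(v,r \right)} = \frac{v}{\sqrt{-2 + v}} + \frac{4 - r}{-2} = \frac{v}{\sqrt{-2 + v}} + \left(4 - r\right) \left(- \frac{1}{2}\right) = \frac{v}{\sqrt{-2 + v}} + \left(-2 + \frac{r}{2}\right) = -2 + \frac{r}{2} + \frac{v}{\sqrt{-2 + v}}$)
$\frac{1}{32504 - 16114} + V{\left(-5,-6 \right)} J{\left(27,u{\left(4,-3 \right)} \right)} = \frac{1}{32504 - 16114} - \left(-2 + \frac{-3 - 3}{2} + \frac{27}{\sqrt{-2 + 27}}\right) = \frac{1}{16390} - \left(-2 + \frac{1}{2} \left(-6\right) + \frac{27}{5}\right) = \frac{1}{16390} - \left(-2 - 3 + 27 \cdot \frac{1}{5}\right) = \frac{1}{16390} - \left(-2 - 3 + \frac{27}{5}\right) = \frac{1}{16390} - \frac{2}{5} = - \frac{1311}{3278}$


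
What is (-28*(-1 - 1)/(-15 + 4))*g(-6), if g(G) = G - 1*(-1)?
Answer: 280/11 ≈ 25.455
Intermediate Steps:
g(G) = 1 + G (g(G) = G + 1 = 1 + G)
(-28*(-1 - 1)/(-15 + 4))*g(-6) = (-28*(-1 - 1)/(-15 + 4))*(1 - 6) = -(-56)/(-11)*(-5) = -(-56)*(-1)/11*(-5) = -28*2/11*(-5) = -56/11*(-5) = 280/11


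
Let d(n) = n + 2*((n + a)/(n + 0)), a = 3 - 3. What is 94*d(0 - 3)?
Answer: -94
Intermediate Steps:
a = 0
d(n) = 2 + n (d(n) = n + 2*((n + 0)/(n + 0)) = n + 2*(n/n) = n + 2*1 = n + 2 = 2 + n)
94*d(0 - 3) = 94*(2 + (0 - 3)) = 94*(2 - 3) = 94*(-1) = -94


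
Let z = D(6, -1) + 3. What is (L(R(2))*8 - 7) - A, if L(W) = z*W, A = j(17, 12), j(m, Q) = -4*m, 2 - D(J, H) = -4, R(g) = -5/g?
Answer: -119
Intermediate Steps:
D(J, H) = 6 (D(J, H) = 2 - 1*(-4) = 2 + 4 = 6)
A = -68 (A = -4*17 = -68)
z = 9 (z = 6 + 3 = 9)
L(W) = 9*W
(L(R(2))*8 - 7) - A = ((9*(-5/2))*8 - 7) - 1*(-68) = ((9*(-5*½))*8 - 7) + 68 = ((9*(-5/2))*8 - 7) + 68 = (-45/2*8 - 7) + 68 = (-180 - 7) + 68 = -187 + 68 = -119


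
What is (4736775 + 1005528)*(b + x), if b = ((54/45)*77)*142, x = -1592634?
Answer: -45350216934498/5 ≈ -9.0700e+12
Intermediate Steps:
b = 65604/5 (b = ((54*(1/45))*77)*142 = ((6/5)*77)*142 = (462/5)*142 = 65604/5 ≈ 13121.)
(4736775 + 1005528)*(b + x) = (4736775 + 1005528)*(65604/5 - 1592634) = 5742303*(-7897566/5) = -45350216934498/5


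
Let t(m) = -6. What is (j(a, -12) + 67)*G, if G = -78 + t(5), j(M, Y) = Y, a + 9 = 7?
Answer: -4620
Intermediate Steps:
a = -2 (a = -9 + 7 = -2)
G = -84 (G = -78 - 6 = -84)
(j(a, -12) + 67)*G = (-12 + 67)*(-84) = 55*(-84) = -4620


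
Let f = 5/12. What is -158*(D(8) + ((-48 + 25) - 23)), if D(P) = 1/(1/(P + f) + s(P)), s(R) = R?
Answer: 2971901/410 ≈ 7248.5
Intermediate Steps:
f = 5/12 (f = 5*(1/12) = 5/12 ≈ 0.41667)
D(P) = 1/(P + 1/(5/12 + P)) (D(P) = 1/(1/(P + 5/12) + P) = 1/(1/(5/12 + P) + P) = 1/(P + 1/(5/12 + P)))
-158*(D(8) + ((-48 + 25) - 23)) = -158*((5 + 12*8)/(12 + 5*8 + 12*8²) + ((-48 + 25) - 23)) = -158*((5 + 96)/(12 + 40 + 12*64) + (-23 - 23)) = -158*(101/(12 + 40 + 768) - 46) = -158*(101/820 - 46) = -158*(-37619/820) = 2971901/410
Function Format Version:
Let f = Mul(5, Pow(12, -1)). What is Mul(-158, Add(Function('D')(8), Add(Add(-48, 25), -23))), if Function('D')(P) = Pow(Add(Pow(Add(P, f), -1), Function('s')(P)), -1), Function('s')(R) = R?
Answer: Rational(2971901, 410) ≈ 7248.5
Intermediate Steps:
f = Rational(5, 12) (f = Mul(5, Rational(1, 12)) = Rational(5, 12) ≈ 0.41667)
Function('D')(P) = Pow(Add(P, Pow(Add(Rational(5, 12), P), -1)), -1) (Function('D')(P) = Pow(Add(Pow(Add(P, Rational(5, 12)), -1), P), -1) = Pow(Add(Pow(Add(Rational(5, 12), P), -1), P), -1) = Pow(Add(P, Pow(Add(Rational(5, 12), P), -1)), -1))
Mul(-158, Add(Function('D')(8), Add(Add(-48, 25), -23))) = Mul(-158, Add(Mul(Pow(Add(12, Mul(5, 8), Mul(12, Pow(8, 2))), -1), Add(5, Mul(12, 8))), Add(Add(-48, 25), -23))) = Mul(-158, Add(Mul(Pow(Add(12, 40, Mul(12, 64)), -1), Add(5, 96)), Add(-23, -23))) = Mul(-158, Add(Mul(Pow(Add(12, 40, 768), -1), 101), -46)) = Mul(-158, Add(Mul(Pow(820, -1), 101), -46)) = Mul(-158, Add(Mul(Rational(1, 820), 101), -46)) = Mul(-158, Add(Rational(101, 820), -46)) = Mul(-158, Rational(-37619, 820)) = Rational(2971901, 410)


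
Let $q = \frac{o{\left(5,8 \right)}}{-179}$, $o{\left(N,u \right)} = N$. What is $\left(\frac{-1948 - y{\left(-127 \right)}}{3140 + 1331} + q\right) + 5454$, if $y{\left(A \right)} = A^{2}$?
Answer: $\frac{4361627148}{800309} \approx 5449.9$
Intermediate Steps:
$q = - \frac{5}{179}$ ($q = \frac{1}{-179} \cdot 5 = \left(- \frac{1}{179}\right) 5 = - \frac{5}{179} \approx -0.027933$)
$\left(\frac{-1948 - y{\left(-127 \right)}}{3140 + 1331} + q\right) + 5454 = \left(\frac{-1948 - \left(-127\right)^{2}}{3140 + 1331} - \frac{5}{179}\right) + 5454 = \left(\frac{-1948 - 16129}{4471} - \frac{5}{179}\right) + 5454 = \left(\left(-1948 - 16129\right) \frac{1}{4471} - \frac{5}{179}\right) + 5454 = \left(\left(-18077\right) \frac{1}{4471} - \frac{5}{179}\right) + 5454 = \left(- \frac{18077}{4471} - \frac{5}{179}\right) + 5454 = - \frac{3258138}{800309} + 5454 = \frac{4361627148}{800309}$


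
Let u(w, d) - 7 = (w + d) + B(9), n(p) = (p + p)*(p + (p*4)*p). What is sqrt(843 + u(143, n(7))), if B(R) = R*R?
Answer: 2*sqrt(979) ≈ 62.578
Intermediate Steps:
B(R) = R**2
n(p) = 2*p*(p + 4*p**2) (n(p) = (2*p)*(p + (4*p)*p) = (2*p)*(p + 4*p**2) = 2*p*(p + 4*p**2))
u(w, d) = 88 + d + w (u(w, d) = 7 + ((w + d) + 9**2) = 7 + ((d + w) + 81) = 7 + (81 + d + w) = 88 + d + w)
sqrt(843 + u(143, n(7))) = sqrt(843 + (88 + 7**2*(2 + 8*7) + 143)) = sqrt(843 + (88 + 49*(2 + 56) + 143)) = sqrt(843 + (88 + 49*58 + 143)) = sqrt(843 + (88 + 2842 + 143)) = sqrt(843 + 3073) = sqrt(3916) = 2*sqrt(979)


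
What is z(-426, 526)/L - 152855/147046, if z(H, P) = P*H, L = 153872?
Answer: -7058698007/2828282764 ≈ -2.4958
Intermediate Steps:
z(H, P) = H*P
z(-426, 526)/L - 152855/147046 = -426*526/153872 - 152855/147046 = -224076*1/153872 - 152855*1/147046 = -56019/38468 - 152855/147046 = -7058698007/2828282764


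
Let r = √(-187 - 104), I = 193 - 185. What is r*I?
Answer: 8*I*√291 ≈ 136.47*I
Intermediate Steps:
I = 8
r = I*√291 (r = √(-291) = I*√291 ≈ 17.059*I)
r*I = (I*√291)*8 = 8*I*√291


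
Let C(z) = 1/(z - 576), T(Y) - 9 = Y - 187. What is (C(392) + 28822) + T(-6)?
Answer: 5269391/184 ≈ 28638.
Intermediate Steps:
T(Y) = -178 + Y (T(Y) = 9 + (Y - 187) = 9 + (-187 + Y) = -178 + Y)
C(z) = 1/(-576 + z)
(C(392) + 28822) + T(-6) = (1/(-576 + 392) + 28822) + (-178 - 6) = (1/(-184) + 28822) - 184 = (-1/184 + 28822) - 184 = 5303247/184 - 184 = 5269391/184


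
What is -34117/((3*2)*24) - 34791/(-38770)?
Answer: -658853093/2791440 ≈ -236.03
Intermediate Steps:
-34117/((3*2)*24) - 34791/(-38770) = -34117/(6*24) - 34791*(-1/38770) = -34117/144 + 34791/38770 = -658853093/2791440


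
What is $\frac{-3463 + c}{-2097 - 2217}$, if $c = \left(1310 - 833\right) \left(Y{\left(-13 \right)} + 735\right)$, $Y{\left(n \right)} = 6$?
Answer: $- \frac{174997}{2157} \approx -81.13$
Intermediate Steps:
$c = 353457$ ($c = \left(1310 - 833\right) \left(6 + 735\right) = 477 \cdot 741 = 353457$)
$\frac{-3463 + c}{-2097 - 2217} = \frac{-3463 + 353457}{-2097 - 2217} = \frac{349994}{-4314} = 349994 \left(- \frac{1}{4314}\right) = - \frac{174997}{2157}$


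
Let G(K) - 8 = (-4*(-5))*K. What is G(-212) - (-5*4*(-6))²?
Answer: -18632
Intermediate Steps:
G(K) = 8 + 20*K (G(K) = 8 + (-4*(-5))*K = 8 + 20*K)
G(-212) - (-5*4*(-6))² = (8 + 20*(-212)) - (-5*4*(-6))² = (8 - 4240) - (-20*(-6))² = -4232 - 1*120² = -4232 - 1*14400 = -4232 - 14400 = -18632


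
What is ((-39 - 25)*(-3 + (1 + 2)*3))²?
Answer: 147456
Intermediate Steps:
((-39 - 25)*(-3 + (1 + 2)*3))² = (-64*(-3 + 3*3))² = (-64*(-3 + 9))² = (-64*6)² = (-384)² = 147456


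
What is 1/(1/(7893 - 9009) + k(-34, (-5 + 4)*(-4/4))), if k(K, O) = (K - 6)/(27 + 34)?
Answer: -68076/44701 ≈ -1.5229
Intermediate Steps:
k(K, O) = -6/61 + K/61 (k(K, O) = (-6 + K)/61 = (-6 + K)*(1/61) = -6/61 + K/61)
1/(1/(7893 - 9009) + k(-34, (-5 + 4)*(-4/4))) = 1/(1/(7893 - 9009) + (-6/61 + (1/61)*(-34))) = 1/(1/(-1116) + (-6/61 - 34/61)) = 1/(-1/1116 - 40/61) = 1/(-44701/68076) = -68076/44701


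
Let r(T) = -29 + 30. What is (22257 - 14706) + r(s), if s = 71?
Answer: 7552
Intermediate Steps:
r(T) = 1
(22257 - 14706) + r(s) = (22257 - 14706) + 1 = 7551 + 1 = 7552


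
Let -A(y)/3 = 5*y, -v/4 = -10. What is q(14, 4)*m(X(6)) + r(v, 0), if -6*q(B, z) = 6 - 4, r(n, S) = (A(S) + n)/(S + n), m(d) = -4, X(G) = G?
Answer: 7/3 ≈ 2.3333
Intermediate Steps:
v = 40 (v = -4*(-10) = 40)
A(y) = -15*y
r(n, S) = (n - 15*S)/(S + n) (r(n, S) = (-15*S + n)/(S + n) = (n - 15*S)/(S + n))
q(B, z) = -1/3 (q(B, z) = -(6 - 4)/6 = -1/6*2 = -1/3)
q(14, 4)*m(X(6)) + r(v, 0) = -1/3*(-4) + (40 - 15*0)/(0 + 40) = 4/3 + (40 + 0)/40 = 4/3 + (1/40)*40 = 4/3 + 1 = 7/3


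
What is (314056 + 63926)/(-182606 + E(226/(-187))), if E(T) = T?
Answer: -170731/82482 ≈ -2.0699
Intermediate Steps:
(314056 + 63926)/(-182606 + E(226/(-187))) = (314056 + 63926)/(-182606 + 226/(-187)) = 377982/(-182606 + 226*(-1/187)) = 377982/(-182606 - 226/187) = 377982/(-34147548/187) = 377982*(-187/34147548) = -170731/82482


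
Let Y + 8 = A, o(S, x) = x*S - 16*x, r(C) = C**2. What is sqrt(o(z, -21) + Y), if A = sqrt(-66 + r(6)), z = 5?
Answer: sqrt(223 + I*sqrt(30)) ≈ 14.934 + 0.1834*I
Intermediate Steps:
o(S, x) = -16*x + S*x (o(S, x) = S*x - 16*x = -16*x + S*x)
A = I*sqrt(30) (A = sqrt(-66 + 6**2) = sqrt(-66 + 36) = sqrt(-30) = I*sqrt(30) ≈ 5.4772*I)
Y = -8 + I*sqrt(30) ≈ -8.0 + 5.4772*I
sqrt(o(z, -21) + Y) = sqrt(-21*(-16 + 5) + (-8 + I*sqrt(30))) = sqrt(-21*(-11) + (-8 + I*sqrt(30))) = sqrt(231 + (-8 + I*sqrt(30))) = sqrt(223 + I*sqrt(30))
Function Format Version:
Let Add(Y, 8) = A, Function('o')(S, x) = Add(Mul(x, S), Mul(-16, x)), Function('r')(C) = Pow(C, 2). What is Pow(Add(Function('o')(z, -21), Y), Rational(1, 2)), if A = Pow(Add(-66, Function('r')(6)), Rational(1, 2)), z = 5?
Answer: Pow(Add(223, Mul(I, Pow(30, Rational(1, 2)))), Rational(1, 2)) ≈ Add(14.934, Mul(0.1834, I))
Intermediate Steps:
Function('o')(S, x) = Add(Mul(-16, x), Mul(S, x)) (Function('o')(S, x) = Add(Mul(S, x), Mul(-16, x)) = Add(Mul(-16, x), Mul(S, x)))
A = Mul(I, Pow(30, Rational(1, 2))) (A = Pow(Add(-66, Pow(6, 2)), Rational(1, 2)) = Pow(Add(-66, 36), Rational(1, 2)) = Pow(-30, Rational(1, 2)) = Mul(I, Pow(30, Rational(1, 2))) ≈ Mul(5.4772, I))
Y = Add(-8, Mul(I, Pow(30, Rational(1, 2)))) ≈ Add(-8.0000, Mul(5.4772, I))
Pow(Add(Function('o')(z, -21), Y), Rational(1, 2)) = Pow(Add(Mul(-21, Add(-16, 5)), Add(-8, Mul(I, Pow(30, Rational(1, 2))))), Rational(1, 2)) = Pow(Add(Mul(-21, -11), Add(-8, Mul(I, Pow(30, Rational(1, 2))))), Rational(1, 2)) = Pow(Add(231, Add(-8, Mul(I, Pow(30, Rational(1, 2))))), Rational(1, 2)) = Pow(Add(223, Mul(I, Pow(30, Rational(1, 2)))), Rational(1, 2))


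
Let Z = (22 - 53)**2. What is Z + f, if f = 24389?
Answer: 25350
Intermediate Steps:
Z = 961 (Z = (-31)**2 = 961)
Z + f = 961 + 24389 = 25350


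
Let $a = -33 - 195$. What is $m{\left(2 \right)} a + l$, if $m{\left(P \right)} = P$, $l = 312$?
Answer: $-144$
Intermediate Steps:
$a = -228$
$m{\left(2 \right)} a + l = 2 \left(-228\right) + 312 = -456 + 312 = -144$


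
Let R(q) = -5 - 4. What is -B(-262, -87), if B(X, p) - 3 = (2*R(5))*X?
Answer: -4719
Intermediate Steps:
R(q) = -9
B(X, p) = 3 - 18*X (B(X, p) = 3 + (2*(-9))*X = 3 - 18*X)
-B(-262, -87) = -(3 - 18*(-262)) = -(3 + 4716) = -1*4719 = -4719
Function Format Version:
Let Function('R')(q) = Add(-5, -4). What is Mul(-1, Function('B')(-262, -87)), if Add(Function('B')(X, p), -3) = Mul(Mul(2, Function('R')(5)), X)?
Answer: -4719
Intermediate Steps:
Function('R')(q) = -9
Function('B')(X, p) = Add(3, Mul(-18, X)) (Function('B')(X, p) = Add(3, Mul(Mul(2, -9), X)) = Add(3, Mul(-18, X)))
Mul(-1, Function('B')(-262, -87)) = Mul(-1, Add(3, Mul(-18, -262))) = Mul(-1, Add(3, 4716)) = Mul(-1, 4719) = -4719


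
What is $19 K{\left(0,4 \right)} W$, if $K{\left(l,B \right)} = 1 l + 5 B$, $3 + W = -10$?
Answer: $-4940$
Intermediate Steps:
$W = -13$ ($W = -3 - 10 = -13$)
$K{\left(l,B \right)} = l + 5 B$
$19 K{\left(0,4 \right)} W = 19 \left(0 + 5 \cdot 4\right) \left(-13\right) = 19 \left(0 + 20\right) \left(-13\right) = 19 \cdot 20 \left(-13\right) = 380 \left(-13\right) = -4940$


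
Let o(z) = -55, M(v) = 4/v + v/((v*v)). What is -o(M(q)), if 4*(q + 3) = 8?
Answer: 55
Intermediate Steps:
q = -1 (q = -3 + (¼)*8 = -3 + 2 = -1)
M(v) = 5/v (M(v) = 4/v + v/(v²) = 4/v + v/v² = 4/v + 1/v = 5/v)
-o(M(q)) = -1*(-55) = 55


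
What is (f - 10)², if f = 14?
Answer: 16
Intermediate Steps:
(f - 10)² = (14 - 10)² = 4² = 16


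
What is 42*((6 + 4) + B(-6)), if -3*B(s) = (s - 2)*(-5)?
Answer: -140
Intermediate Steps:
B(s) = -10/3 + 5*s/3 (B(s) = -(s - 2)*(-5)/3 = -(-2 + s)*(-5)/3 = -(10 - 5*s)/3 = -10/3 + 5*s/3)
42*((6 + 4) + B(-6)) = 42*((6 + 4) + (-10/3 + (5/3)*(-6))) = 42*(10 + (-10/3 - 10)) = 42*(10 - 40/3) = 42*(-10/3) = -140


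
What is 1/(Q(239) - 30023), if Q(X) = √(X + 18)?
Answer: -30023/901380272 - √257/901380272 ≈ -3.3326e-5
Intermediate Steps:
Q(X) = √(18 + X)
1/(Q(239) - 30023) = 1/(√(18 + 239) - 30023) = 1/(√257 - 30023) = 1/(-30023 + √257)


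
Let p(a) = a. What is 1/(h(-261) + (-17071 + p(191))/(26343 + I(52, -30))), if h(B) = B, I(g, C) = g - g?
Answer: -26343/6892403 ≈ -0.0038220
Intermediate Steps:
I(g, C) = 0
1/(h(-261) + (-17071 + p(191))/(26343 + I(52, -30))) = 1/(-261 + (-17071 + 191)/(26343 + 0)) = 1/(-261 - 16880/26343) = 1/(-6892403/26343) = -26343/6892403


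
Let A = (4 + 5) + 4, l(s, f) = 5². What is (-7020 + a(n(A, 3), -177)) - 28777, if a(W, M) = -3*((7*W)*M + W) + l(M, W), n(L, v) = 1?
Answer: -32058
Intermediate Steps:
l(s, f) = 25
A = 13 (A = 9 + 4 = 13)
a(W, M) = 25 - 3*W - 21*M*W (a(W, M) = -3*((7*W)*M + W) + 25 = -3*(7*M*W + W) + 25 = -3*(W + 7*M*W) + 25 = (-3*W - 21*M*W) + 25 = 25 - 3*W - 21*M*W)
(-7020 + a(n(A, 3), -177)) - 28777 = (-7020 + (25 - 3*1 - 21*(-177)*1)) - 28777 = (-7020 + (25 - 3 + 3717)) - 28777 = (-7020 + 3739) - 28777 = -3281 - 28777 = -32058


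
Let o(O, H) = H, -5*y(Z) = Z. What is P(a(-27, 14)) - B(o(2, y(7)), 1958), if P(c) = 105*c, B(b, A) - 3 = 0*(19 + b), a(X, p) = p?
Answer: 1467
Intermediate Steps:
y(Z) = -Z/5
B(b, A) = 3 (B(b, A) = 3 + 0*(19 + b) = 3 + 0 = 3)
P(a(-27, 14)) - B(o(2, y(7)), 1958) = 105*14 - 1*3 = 1470 - 3 = 1467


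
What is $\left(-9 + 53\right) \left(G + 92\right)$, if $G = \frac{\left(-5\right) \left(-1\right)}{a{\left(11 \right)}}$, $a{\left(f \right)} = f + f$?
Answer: $4058$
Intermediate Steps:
$a{\left(f \right)} = 2 f$
$G = \frac{5}{22}$ ($G = \frac{\left(-5\right) \left(-1\right)}{2 \cdot 11} = \frac{5}{22} \approx 0.22727$)
$\left(-9 + 53\right) \left(G + 92\right) = \left(-9 + 53\right) \left(\frac{5}{22} + 92\right) = 44 \cdot \frac{2029}{22} = 4058$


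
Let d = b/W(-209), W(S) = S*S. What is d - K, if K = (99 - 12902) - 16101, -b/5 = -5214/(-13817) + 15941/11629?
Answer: 202864776055168217/7018571044133 ≈ 28904.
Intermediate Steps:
b = -1404452015/160677893 (b = -5*(-5214/(-13817) + 15941/11629) = -5*(-5214*(-1/13817) + 15941*(1/11629)) = -5*(5214/13817 + 15941/11629) = -5*280890403/160677893 = -1404452015/160677893 ≈ -8.7408)
W(S) = S²
K = -28904 (K = -12803 - 16101 = -28904)
d = -1404452015/7018571044133 (d = -1404452015/(160677893*((-209)²)) = -1404452015/160677893/43681 = -1404452015/160677893*1/43681 = -1404452015/7018571044133 ≈ -0.00020011)
d - K = -1404452015/7018571044133 - 1*(-28904) = -1404452015/7018571044133 + 28904 = 202864776055168217/7018571044133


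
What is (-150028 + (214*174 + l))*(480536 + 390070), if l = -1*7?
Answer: -98203486194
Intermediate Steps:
l = -7
(-150028 + (214*174 + l))*(480536 + 390070) = (-150028 + (214*174 - 7))*(480536 + 390070) = (-150028 + (37236 - 7))*870606 = (-150028 + 37229)*870606 = -112799*870606 = -98203486194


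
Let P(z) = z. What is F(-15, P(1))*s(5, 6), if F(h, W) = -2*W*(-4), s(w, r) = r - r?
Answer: 0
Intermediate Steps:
s(w, r) = 0
F(h, W) = 8*W
F(-15, P(1))*s(5, 6) = (8*1)*0 = 8*0 = 0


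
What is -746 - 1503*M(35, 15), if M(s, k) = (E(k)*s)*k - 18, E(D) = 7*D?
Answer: -82826567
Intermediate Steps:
M(s, k) = -18 + 7*s*k**2 (M(s, k) = ((7*k)*s)*k - 18 = (7*k*s)*k - 18 = 7*s*k**2 - 18 = -18 + 7*s*k**2)
-746 - 1503*M(35, 15) = -746 - 1503*(-18 + 7*35*15**2) = -746 - 1503*(-18 + 7*35*225) = -746 - 1503*(-18 + 55125) = -746 - 1503*55107 = -746 - 82825821 = -82826567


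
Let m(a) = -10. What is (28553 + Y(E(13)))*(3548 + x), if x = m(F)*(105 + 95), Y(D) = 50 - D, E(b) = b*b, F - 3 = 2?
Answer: 44015832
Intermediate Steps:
F = 5 (F = 3 + 2 = 5)
E(b) = b²
x = -2000 (x = -10*(105 + 95) = -10*200 = -2000)
(28553 + Y(E(13)))*(3548 + x) = (28553 + (50 - 1*13²))*(3548 - 2000) = (28553 + (50 - 1*169))*1548 = (28553 + (50 - 169))*1548 = (28553 - 119)*1548 = 28434*1548 = 44015832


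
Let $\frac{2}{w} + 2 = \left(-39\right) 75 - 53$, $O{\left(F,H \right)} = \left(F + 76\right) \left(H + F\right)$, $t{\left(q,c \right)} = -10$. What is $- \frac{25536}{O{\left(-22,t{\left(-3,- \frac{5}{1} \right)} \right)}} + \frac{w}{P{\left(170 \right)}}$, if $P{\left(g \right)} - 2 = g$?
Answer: $\frac{34085231}{2306520} \approx 14.778$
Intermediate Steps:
$O{\left(F,H \right)} = \left(76 + F\right) \left(F + H\right)$
$P{\left(g \right)} = 2 + g$
$w = - \frac{1}{1490}$ ($w = \frac{2}{-2 - 2978} = \frac{2}{-2980} = 2 \left(- \frac{1}{2980}\right) = - \frac{1}{1490} \approx -0.00067114$)
$- \frac{25536}{O{\left(-22,t{\left(-3,- \frac{5}{1} \right)} \right)}} + \frac{w}{P{\left(170 \right)}} = - \frac{25536}{\left(-22\right)^{2} + 76 \left(-22\right) + 76 \left(-10\right) - -220} - \frac{1}{1490 \left(2 + 170\right)} = - \frac{25536}{484 - 1672 - 760 + 220} - \frac{1}{1490 \cdot 172} = - \frac{25536}{-1728} - \frac{1}{256280} = \left(-25536\right) \left(- \frac{1}{1728}\right) - \frac{1}{256280} = \frac{133}{9} - \frac{1}{256280} = \frac{34085231}{2306520}$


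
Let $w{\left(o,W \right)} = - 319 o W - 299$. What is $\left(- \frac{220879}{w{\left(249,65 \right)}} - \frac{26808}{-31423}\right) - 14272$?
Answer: $- \frac{2315441196609055}{162246815822} \approx -14271.0$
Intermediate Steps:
$w{\left(o,W \right)} = -299 - 319 W o$ ($w{\left(o,W \right)} = - 319 W o - 299 = -299 - 319 W o$)
$\left(- \frac{220879}{w{\left(249,65 \right)}} - \frac{26808}{-31423}\right) - 14272 = \left(- \frac{220879}{-299 - 20735 \cdot 249} - \frac{26808}{-31423}\right) - 14272 = \left(- \frac{220879}{-299 - 5163015} - - \frac{26808}{31423}\right) - 14272 = \left(- \frac{220879}{-5163314} + \frac{26808}{31423}\right) - 14272 = \left(\left(-220879\right) \left(- \frac{1}{5163314}\right) + \frac{26808}{31423}\right) - 14272 = \left(\frac{220879}{5163314} + \frac{26808}{31423}\right) - 14272 = \frac{145358802529}{162246815822} - 14272 = - \frac{2315441196609055}{162246815822}$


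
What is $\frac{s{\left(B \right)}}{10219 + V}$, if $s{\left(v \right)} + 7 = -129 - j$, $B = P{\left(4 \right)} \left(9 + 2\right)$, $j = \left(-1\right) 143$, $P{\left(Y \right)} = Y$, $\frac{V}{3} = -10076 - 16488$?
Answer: $- \frac{7}{69473} \approx -0.00010076$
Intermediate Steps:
$V = -79692$ ($V = 3 \left(-10076 - 16488\right) = 3 \left(-26564\right) = -79692$)
$j = -143$
$B = 44$ ($B = 4 \left(9 + 2\right) = 4 \cdot 11 = 44$)
$s{\left(v \right)} = 7$ ($s{\left(v \right)} = -7 - -14 = -7 + \left(-129 + 143\right) = -7 + 14 = 7$)
$\frac{s{\left(B \right)}}{10219 + V} = \frac{7}{10219 - 79692} = \frac{7}{-69473} = 7 \left(- \frac{1}{69473}\right) = - \frac{7}{69473}$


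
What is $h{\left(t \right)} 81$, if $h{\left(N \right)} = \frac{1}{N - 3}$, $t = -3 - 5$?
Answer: $- \frac{81}{11} \approx -7.3636$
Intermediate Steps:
$t = -8$ ($t = -3 - 5 = -8$)
$h{\left(N \right)} = \frac{1}{-3 + N}$
$h{\left(t \right)} 81 = \frac{1}{-3 - 8} \cdot 81 = \frac{1}{-11} \cdot 81 = \left(- \frac{1}{11}\right) 81 = - \frac{81}{11}$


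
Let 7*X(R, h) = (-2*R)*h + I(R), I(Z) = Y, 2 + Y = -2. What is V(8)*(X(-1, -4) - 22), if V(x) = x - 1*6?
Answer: -332/7 ≈ -47.429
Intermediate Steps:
Y = -4 (Y = -2 - 2 = -4)
V(x) = -6 + x (V(x) = x - 6 = -6 + x)
I(Z) = -4
X(R, h) = -4/7 - 2*R*h/7 (X(R, h) = ((-2*R)*h - 4)/7 = (-2*R*h - 4)/7 = (-4 - 2*R*h)/7 = -4/7 - 2*R*h/7)
V(8)*(X(-1, -4) - 22) = (-6 + 8)*((-4/7 - 2/7*(-1)*(-4)) - 22) = 2*((-4/7 - 8/7) - 22) = 2*(-12/7 - 22) = 2*(-166/7) = -332/7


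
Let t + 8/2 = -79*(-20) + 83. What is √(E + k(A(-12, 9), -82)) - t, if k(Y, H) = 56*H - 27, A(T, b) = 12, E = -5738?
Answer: -1659 + I*√10357 ≈ -1659.0 + 101.77*I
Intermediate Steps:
k(Y, H) = -27 + 56*H
t = 1659 (t = -4 + (-79*(-20) + 83) = -4 + (1580 + 83) = -4 + 1663 = 1659)
√(E + k(A(-12, 9), -82)) - t = √(-5738 + (-27 + 56*(-82))) - 1*1659 = √(-5738 + (-27 - 4592)) - 1659 = √(-5738 - 4619) - 1659 = √(-10357) - 1659 = I*√10357 - 1659 = -1659 + I*√10357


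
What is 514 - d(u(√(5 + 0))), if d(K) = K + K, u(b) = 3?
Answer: 508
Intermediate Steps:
d(K) = 2*K
514 - d(u(√(5 + 0))) = 514 - 2*3 = 514 - 1*6 = 514 - 6 = 508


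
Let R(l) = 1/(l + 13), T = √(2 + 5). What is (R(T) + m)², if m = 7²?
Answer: 15804602/6561 - 7951*√7/13122 ≈ 2407.3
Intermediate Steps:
T = √7 ≈ 2.6458
m = 49
R(l) = 1/(13 + l)
(R(T) + m)² = (1/(13 + √7) + 49)² = (49 + 1/(13 + √7))²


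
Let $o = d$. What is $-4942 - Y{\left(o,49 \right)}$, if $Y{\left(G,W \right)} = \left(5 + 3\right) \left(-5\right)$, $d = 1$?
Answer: $-4902$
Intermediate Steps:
$o = 1$
$Y{\left(G,W \right)} = -40$ ($Y{\left(G,W \right)} = 8 \left(-5\right) = -40$)
$-4942 - Y{\left(o,49 \right)} = -4942 - -40 = -4942 + 40 = -4902$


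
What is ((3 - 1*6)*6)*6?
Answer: -108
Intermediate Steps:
((3 - 1*6)*6)*6 = ((3 - 6)*6)*6 = -3*6*6 = -18*6 = -108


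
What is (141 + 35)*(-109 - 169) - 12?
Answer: -48940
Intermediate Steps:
(141 + 35)*(-109 - 169) - 12 = 176*(-278) - 12 = -48928 - 12 = -48940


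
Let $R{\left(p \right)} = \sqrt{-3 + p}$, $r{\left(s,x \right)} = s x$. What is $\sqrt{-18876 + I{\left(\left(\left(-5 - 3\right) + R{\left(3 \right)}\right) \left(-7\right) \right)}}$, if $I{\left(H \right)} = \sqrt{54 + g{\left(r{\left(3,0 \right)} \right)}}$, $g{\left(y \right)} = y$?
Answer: $\sqrt{-18876 + 3 \sqrt{6}} \approx 137.36 i$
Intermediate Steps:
$I{\left(H \right)} = 3 \sqrt{6}$ ($I{\left(H \right)} = \sqrt{54 + 3 \cdot 0} = \sqrt{54 + 0} = \sqrt{54} = 3 \sqrt{6}$)
$\sqrt{-18876 + I{\left(\left(\left(-5 - 3\right) + R{\left(3 \right)}\right) \left(-7\right) \right)}} = \sqrt{-18876 + 3 \sqrt{6}}$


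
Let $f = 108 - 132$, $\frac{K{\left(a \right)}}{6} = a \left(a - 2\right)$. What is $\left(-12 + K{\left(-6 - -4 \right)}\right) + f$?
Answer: $12$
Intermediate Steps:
$K{\left(a \right)} = 6 a \left(-2 + a\right)$ ($K{\left(a \right)} = 6 a \left(a - 2\right) = 6 a \left(-2 + a\right)$)
$f = -24$ ($f = 108 - 132 = -24$)
$\left(-12 + K{\left(-6 - -4 \right)}\right) + f = \left(-12 + 6 \left(-6 - -4\right) \left(-2 - 2\right)\right) - 24 = \left(-12 + 6 \left(-6 + 4\right) \left(-2 + \left(-6 + 4\right)\right)\right) - 24 = \left(-12 + 6 \left(-2\right) \left(-2 - 2\right)\right) - 24 = \left(-12 + 6 \left(-2\right) \left(-4\right)\right) - 24 = \left(-12 + 48\right) - 24 = 36 - 24 = 12$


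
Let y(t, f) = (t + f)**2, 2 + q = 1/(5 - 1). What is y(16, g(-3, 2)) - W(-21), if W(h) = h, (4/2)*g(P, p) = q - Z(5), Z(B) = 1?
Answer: 15033/64 ≈ 234.89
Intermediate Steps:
q = -7/4 (q = -2 + 1/(5 - 1) = -2 + 1/4 = -7/4 ≈ -1.7500)
g(P, p) = -11/8 (g(P, p) = (-7/4 - 1*1)/2 = (-7/4 - 1)/2 = (1/2)*(-11/4) = -11/8)
y(t, f) = (f + t)**2
y(16, g(-3, 2)) - W(-21) = (-11/8 + 16)**2 - 1*(-21) = (117/8)**2 + 21 = 13689/64 + 21 = 15033/64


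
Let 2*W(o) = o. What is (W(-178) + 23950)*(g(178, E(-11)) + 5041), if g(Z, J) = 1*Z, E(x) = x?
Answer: 124530559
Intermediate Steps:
W(o) = o/2
g(Z, J) = Z
(W(-178) + 23950)*(g(178, E(-11)) + 5041) = ((1/2)*(-178) + 23950)*(178 + 5041) = (-89 + 23950)*5219 = 23861*5219 = 124530559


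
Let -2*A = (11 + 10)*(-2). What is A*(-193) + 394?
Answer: -3659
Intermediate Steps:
A = 21 (A = -(11 + 10)*(-2)/2 = -21*(-2)/2 = -½*(-42) = 21)
A*(-193) + 394 = 21*(-193) + 394 = -4053 + 394 = -3659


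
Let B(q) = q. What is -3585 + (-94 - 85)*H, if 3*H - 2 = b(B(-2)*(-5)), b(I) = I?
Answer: -4301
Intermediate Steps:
H = 4 (H = ⅔ + (-2*(-5))/3 = ⅔ + (⅓)*10 = ⅔ + 10/3 = 4)
-3585 + (-94 - 85)*H = -3585 + (-94 - 85)*4 = -3585 - 179*4 = -3585 - 716 = -4301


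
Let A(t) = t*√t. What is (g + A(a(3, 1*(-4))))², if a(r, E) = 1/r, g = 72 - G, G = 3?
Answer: (621 + √3)²/81 ≈ 4787.6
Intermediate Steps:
g = 69 (g = 72 - 1*3 = 72 - 3 = 69)
A(t) = t^(3/2)
(g + A(a(3, 1*(-4))))² = (69 + (1/3)^(3/2))² = (69 + (⅓)^(3/2))² = (69 + √3/9)²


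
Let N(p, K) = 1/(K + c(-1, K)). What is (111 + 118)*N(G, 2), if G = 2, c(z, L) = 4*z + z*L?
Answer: -229/4 ≈ -57.250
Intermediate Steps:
c(z, L) = 4*z + L*z
N(p, K) = -¼ (N(p, K) = 1/(K - (4 + K)) = 1/(K + (-4 - K)) = 1/(-4) = -¼)
(111 + 118)*N(G, 2) = (111 + 118)*(-¼) = 229*(-¼) = -229/4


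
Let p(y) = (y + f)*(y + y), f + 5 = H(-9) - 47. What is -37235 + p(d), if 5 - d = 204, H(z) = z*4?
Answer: 76991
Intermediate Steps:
H(z) = 4*z
d = -199 (d = 5 - 1*204 = 5 - 204 = -199)
f = -88 (f = -5 + (4*(-9) - 47) = -5 + (-36 - 47) = -5 - 83 = -88)
p(y) = 2*y*(-88 + y) (p(y) = (y - 88)*(y + y) = (-88 + y)*(2*y) = 2*y*(-88 + y))
-37235 + p(d) = -37235 + 2*(-199)*(-88 - 199) = -37235 + 2*(-199)*(-287) = -37235 + 114226 = 76991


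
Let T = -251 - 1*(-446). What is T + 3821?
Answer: 4016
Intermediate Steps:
T = 195 (T = -251 + 446 = 195)
T + 3821 = 195 + 3821 = 4016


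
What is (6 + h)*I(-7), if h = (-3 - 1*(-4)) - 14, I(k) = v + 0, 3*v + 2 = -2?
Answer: 28/3 ≈ 9.3333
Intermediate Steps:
v = -4/3 (v = -2/3 + (1/3)*(-2) = -2/3 - 2/3 = -4/3 ≈ -1.3333)
I(k) = -4/3 (I(k) = -4/3 + 0 = -4/3)
h = -13 (h = (-3 + 4) - 14 = 1 - 14 = -13)
(6 + h)*I(-7) = (6 - 13)*(-4/3) = -7*(-4/3) = 28/3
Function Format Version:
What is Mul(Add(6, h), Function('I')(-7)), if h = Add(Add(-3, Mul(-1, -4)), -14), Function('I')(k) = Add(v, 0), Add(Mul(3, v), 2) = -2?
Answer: Rational(28, 3) ≈ 9.3333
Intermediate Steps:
v = Rational(-4, 3) (v = Add(Rational(-2, 3), Mul(Rational(1, 3), -2)) = Add(Rational(-2, 3), Rational(-2, 3)) = Rational(-4, 3) ≈ -1.3333)
Function('I')(k) = Rational(-4, 3) (Function('I')(k) = Add(Rational(-4, 3), 0) = Rational(-4, 3))
h = -13 (h = Add(Add(-3, 4), -14) = Add(1, -14) = -13)
Mul(Add(6, h), Function('I')(-7)) = Mul(Add(6, -13), Rational(-4, 3)) = Mul(-7, Rational(-4, 3)) = Rational(28, 3)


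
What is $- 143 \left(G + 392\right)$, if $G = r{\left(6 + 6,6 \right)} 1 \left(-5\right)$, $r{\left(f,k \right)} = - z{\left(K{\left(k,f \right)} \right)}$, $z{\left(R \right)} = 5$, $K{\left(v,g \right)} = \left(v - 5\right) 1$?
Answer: $-59631$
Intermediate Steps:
$K{\left(v,g \right)} = -5 + v$ ($K{\left(v,g \right)} = \left(-5 + v\right) 1 = -5 + v$)
$r{\left(f,k \right)} = -5$ ($r{\left(f,k \right)} = \left(-1\right) 5 = -5$)
$G = 25$ ($G = \left(-5\right) 1 \left(-5\right) = \left(-5\right) \left(-5\right) = 25$)
$- 143 \left(G + 392\right) = - 143 \left(25 + 392\right) = \left(-143\right) 417 = -59631$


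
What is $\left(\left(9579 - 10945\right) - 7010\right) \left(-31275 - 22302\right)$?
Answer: $448760952$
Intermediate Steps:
$\left(\left(9579 - 10945\right) - 7010\right) \left(-31275 - 22302\right) = \left(-1366 - 7010\right) \left(-53577\right) = \left(-8376\right) \left(-53577\right) = 448760952$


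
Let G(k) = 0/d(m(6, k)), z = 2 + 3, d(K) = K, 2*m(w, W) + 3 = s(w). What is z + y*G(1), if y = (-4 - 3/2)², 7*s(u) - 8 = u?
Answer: 5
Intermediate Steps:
s(u) = 8/7 + u/7
m(w, W) = -13/14 + w/14 (m(w, W) = -3/2 + (8/7 + w/7)/2 = -3/2 + (4/7 + w/14) = -13/14 + w/14)
y = 121/4 (y = (-4 - 3*½)² = (-4 - 3/2)² = (-11/2)² = 121/4 ≈ 30.250)
z = 5
G(k) = 0 (G(k) = 0/(-13/14 + (1/14)*6) = 0/(-13/14 + 3/7) = 0/(-½) = 0*(-2) = 0)
z + y*G(1) = 5 + (121/4)*0 = 5 + 0 = 5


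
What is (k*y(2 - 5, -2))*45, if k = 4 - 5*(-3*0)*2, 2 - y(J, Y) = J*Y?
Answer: -720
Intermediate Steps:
y(J, Y) = 2 - J*Y
k = 4 (k = 4 - 0*2 = 4 - 5*0 = 4 + 0 = 4)
(k*y(2 - 5, -2))*45 = (4*(2 - 1*(2 - 5)*(-2)))*45 = (4*(2 - 1*(-3)*(-2)))*45 = (4*(2 - 6))*45 = (4*(-4))*45 = -16*45 = -720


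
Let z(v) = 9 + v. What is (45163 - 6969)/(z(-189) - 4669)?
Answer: -2938/373 ≈ -7.8767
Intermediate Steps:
(45163 - 6969)/(z(-189) - 4669) = (45163 - 6969)/((9 - 189) - 4669) = 38194/(-180 - 4669) = 38194/(-4849) = 38194*(-1/4849) = -2938/373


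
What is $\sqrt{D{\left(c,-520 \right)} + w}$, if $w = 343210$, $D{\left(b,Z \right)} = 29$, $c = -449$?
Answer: $13 \sqrt{2031} \approx 585.87$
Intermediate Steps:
$\sqrt{D{\left(c,-520 \right)} + w} = \sqrt{29 + 343210} = \sqrt{343239} = 13 \sqrt{2031}$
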